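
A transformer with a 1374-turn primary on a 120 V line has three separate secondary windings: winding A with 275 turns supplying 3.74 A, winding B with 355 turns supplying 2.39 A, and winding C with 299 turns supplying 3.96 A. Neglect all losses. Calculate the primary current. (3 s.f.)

I_p ≈ 2.23 A

V_A = 120 × 275/1374 = 24.017 V; V_B = 120 × 355/1374 = 31.004 V; V_C = 120 × 299/1374 = 26.114 V.
P_out = V_A I_A + V_B I_B + V_C I_C = 24.017×3.74 + 31.004×2.39 + 26.114×3.96 = 89.825 + 74.100 + 103.41 = 267.34 W.
Ideal ⇒ P_in = P_out, so I_p = P_out/V_p = 267.34/120 = 2.23 A.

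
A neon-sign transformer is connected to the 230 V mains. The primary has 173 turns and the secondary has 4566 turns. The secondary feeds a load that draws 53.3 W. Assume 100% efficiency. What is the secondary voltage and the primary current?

V_s ≈ 6070 V, I_p ≈ 0.232 A

V_s = V_p × N_s/N_p = 230 × 4566/173 = 6070.4 V.
I_s = P/V_s = 53.3/6070.4 = 0.0087803 A.
I_p = I_s × N_s/N_p = 0.0087803 × 4566/173 = 0.232 A.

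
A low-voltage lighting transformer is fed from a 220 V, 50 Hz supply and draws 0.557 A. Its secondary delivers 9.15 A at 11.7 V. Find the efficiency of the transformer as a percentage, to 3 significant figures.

P_in = 220 × 0.557 = 122.540 W.
P_out = 11.7 × 9.15 = 107.055 W.
η = P_out/P_in = 107.055/122.540 = 0.874.

η ≈ 87.4%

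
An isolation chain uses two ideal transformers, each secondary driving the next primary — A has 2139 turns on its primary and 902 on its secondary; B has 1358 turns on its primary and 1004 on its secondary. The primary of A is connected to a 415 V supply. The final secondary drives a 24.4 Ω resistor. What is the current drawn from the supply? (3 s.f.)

I_supply ≈ 1.65 A

After A: V = 415.00 × 902/2139 = 175.00 V.
After B: V = 175.00 × 1004/1358 = 129.38 V.
I_load = 129.38/24.4 = 5.3026 A, so P_out = 129.38 × 5.3026 = 686.07 W.
All ideal ⇒ P_in = P_out, so I_supply = 686.07/415 = 1.65 A.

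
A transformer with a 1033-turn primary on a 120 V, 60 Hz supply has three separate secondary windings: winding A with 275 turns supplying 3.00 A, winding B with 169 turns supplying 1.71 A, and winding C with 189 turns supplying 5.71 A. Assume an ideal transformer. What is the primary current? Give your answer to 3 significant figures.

I_p ≈ 2.12 A

V_A = 120 × 275/1033 = 31.946 V; V_B = 120 × 169/1033 = 19.632 V; V_C = 120 × 189/1033 = 21.955 V.
P_out = V_A I_A + V_B I_B + V_C I_C = 31.946×3.00 + 19.632×1.71 + 21.955×5.71 = 95.837 + 33.571 + 125.37 = 254.77 W.
Ideal ⇒ P_in = P_out, so I_p = P_out/V_p = 254.77/120 = 2.12 A.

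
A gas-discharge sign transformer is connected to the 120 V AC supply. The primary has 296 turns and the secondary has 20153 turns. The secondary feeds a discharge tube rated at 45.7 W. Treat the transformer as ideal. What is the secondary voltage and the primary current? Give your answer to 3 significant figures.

V_s = V_p × N_s/N_p = 120 × 20153/296 = 8170.1 V.
I_s = P/V_s = 45.7/8170.1 = 0.0055935 A.
I_p = I_s × N_s/N_p = 0.0055935 × 20153/296 = 0.381 A.

V_s ≈ 8170 V, I_p ≈ 0.381 A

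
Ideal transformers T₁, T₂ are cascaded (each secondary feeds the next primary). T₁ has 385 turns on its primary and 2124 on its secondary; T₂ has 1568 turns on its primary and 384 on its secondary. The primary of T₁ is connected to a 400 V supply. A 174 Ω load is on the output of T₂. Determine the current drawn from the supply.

I_supply ≈ 4.20 A

After T₁: V = 400.00 × 2124/385 = 2206.8 V.
After T₂: V = 2206.8 × 384/1568 = 540.43 V.
I_load = 540.43/174 = 3.1059 A, so P_out = 540.43 × 3.1059 = 1678.5 W.
All ideal ⇒ P_in = P_out, so I_supply = 1678.5/400 = 4.20 A.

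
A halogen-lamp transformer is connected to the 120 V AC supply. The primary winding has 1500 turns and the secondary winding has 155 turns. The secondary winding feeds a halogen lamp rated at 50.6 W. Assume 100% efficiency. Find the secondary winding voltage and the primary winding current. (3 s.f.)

V_s = V_p × N_s/N_p = 120 × 155/1500 = 12.400 V.
I_s = P/V_s = 50.6/12.400 = 4.0806 A.
I_p = I_s × N_s/N_p = 4.0806 × 155/1500 = 0.422 A.

V_s ≈ 12.4 V, I_p ≈ 0.422 A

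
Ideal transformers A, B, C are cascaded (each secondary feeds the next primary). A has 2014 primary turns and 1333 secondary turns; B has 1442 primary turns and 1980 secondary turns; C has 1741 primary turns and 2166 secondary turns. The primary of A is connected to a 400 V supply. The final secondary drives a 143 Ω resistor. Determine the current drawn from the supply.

I_supply ≈ 3.58 A

After A: V = 400.00 × 1333/2014 = 264.75 V.
After B: V = 264.75 × 1980/1442 = 363.52 V.
After C: V = 363.52 × 2166/1741 = 452.26 V.
I_load = 452.26/143 = 3.1627 A, so P_out = 452.26 × 3.1627 = 1430.4 W.
All ideal ⇒ P_in = P_out, so I_supply = 1430.4/400 = 3.58 A.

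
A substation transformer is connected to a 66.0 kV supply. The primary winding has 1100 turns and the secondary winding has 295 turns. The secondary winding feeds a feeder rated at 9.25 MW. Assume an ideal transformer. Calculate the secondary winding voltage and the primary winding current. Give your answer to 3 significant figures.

V_s = V_p × N_s/N_p = 66000 × 295/1100 = 17700 V.
I_s = P/V_s = 9.25×10^6/17700 = 522.60 A.
I_p = I_s × N_s/N_p = 522.60 × 295/1100 = 140 A.

V_s ≈ 17700 V, I_p ≈ 140 A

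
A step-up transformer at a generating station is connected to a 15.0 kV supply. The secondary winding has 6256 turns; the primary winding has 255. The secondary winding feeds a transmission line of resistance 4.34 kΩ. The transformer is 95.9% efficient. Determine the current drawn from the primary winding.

I_p ≈ 2170 A

V_s = 15000 × 6256/255 = 368000 V.
I_s = V_s/R = 368000/4340 = 84.793 A.
P_out = V_s I_s = 368000 × 84.793 = 3.1204×10^7 W.
P_in = P_out/η = 3.1204×10^7/0.959 = 3.2538×10^7 W.
I_p = P_in/V_p = 3.2538×10^7/15000 = 2170 A.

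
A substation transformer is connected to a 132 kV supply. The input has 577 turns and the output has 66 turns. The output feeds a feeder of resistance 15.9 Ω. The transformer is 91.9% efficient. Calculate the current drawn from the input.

I_in ≈ 118 A

V_out = 132000 × 66/577 = 15099 V.
I_out = V_out/R = 15099/15.9 = 949.61 A.
P_out = V_out I_out = 15099 × 949.61 = 1.4338×10^7 W.
P_in = P_out/η = 1.4338×10^7/0.919 = 1.5602×10^7 W.
I_in = P_in/V_in = 1.5602×10^7/132000 = 118 A.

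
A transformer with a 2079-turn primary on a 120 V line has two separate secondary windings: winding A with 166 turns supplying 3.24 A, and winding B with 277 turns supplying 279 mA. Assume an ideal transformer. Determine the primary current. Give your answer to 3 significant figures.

V_A = 120 × 166/2079 = 9.5815 V; V_B = 120 × 277/2079 = 15.988 V.
P_out = V_A I_A + V_B I_B = 9.5815×3.24 + 15.988×0.279 = 31.044 + 4.4608 = 35.505 W.
Ideal ⇒ P_in = P_out, so I_p = P_out/V_p = 35.505/120 = 0.296 A.

I_p ≈ 0.296 A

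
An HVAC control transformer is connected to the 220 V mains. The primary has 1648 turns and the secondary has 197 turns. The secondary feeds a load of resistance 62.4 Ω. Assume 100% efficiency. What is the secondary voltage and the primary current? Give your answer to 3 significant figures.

V_s ≈ 26.3 V, I_p ≈ 0.0504 A

V_s = V_p × N_s/N_p = 220 × 197/1648 = 26.299 V.
I_s = V_s/R = 26.299/62.4 = 0.42145 A.
I_p = I_s × N_s/N_p = 0.42145 × 197/1648 = 0.0504 A.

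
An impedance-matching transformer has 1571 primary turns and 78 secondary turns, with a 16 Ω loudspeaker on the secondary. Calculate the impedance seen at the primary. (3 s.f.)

Z_p = (N_p/N_s)² × Z_s = (1571/78)² × 16 = 6490 Ω.

Z_p ≈ 6490 Ω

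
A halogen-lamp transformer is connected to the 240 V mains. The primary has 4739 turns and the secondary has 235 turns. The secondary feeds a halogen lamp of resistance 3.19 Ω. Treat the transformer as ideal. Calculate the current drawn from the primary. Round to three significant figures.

I_p ≈ 0.185 A

V_s = V_p × N_s/N_p = 240 × 235/4739 = 11.901 V.
I_s = V_s/R = 11.901/3.19 = 3.7308 A.
For an ideal transformer I_p N_p = I_s N_s, so I_p = 3.7308 × 235/4739 = 0.185 A.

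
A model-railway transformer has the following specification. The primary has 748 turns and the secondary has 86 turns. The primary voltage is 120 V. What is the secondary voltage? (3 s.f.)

V_s ≈ 13.8 V

V_s/V_p = N_s/N_p, so V_s = 120 × 86/748 = 13.8 V.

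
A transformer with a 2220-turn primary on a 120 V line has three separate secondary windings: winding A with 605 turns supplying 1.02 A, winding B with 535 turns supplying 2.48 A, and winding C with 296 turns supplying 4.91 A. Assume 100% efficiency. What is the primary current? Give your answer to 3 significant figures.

I_p ≈ 1.53 A

V_A = 120 × 605/2220 = 32.703 V; V_B = 120 × 535/2220 = 28.919 V; V_C = 120 × 296/2220 = 16.000 V.
P_out = V_A I_A + V_B I_B + V_C I_C = 32.703×1.02 + 28.919×2.48 + 16.000×4.91 = 33.357 + 71.719 + 78.560 = 183.64 W.
Ideal ⇒ P_in = P_out, so I_p = P_out/V_p = 183.64/120 = 1.53 A.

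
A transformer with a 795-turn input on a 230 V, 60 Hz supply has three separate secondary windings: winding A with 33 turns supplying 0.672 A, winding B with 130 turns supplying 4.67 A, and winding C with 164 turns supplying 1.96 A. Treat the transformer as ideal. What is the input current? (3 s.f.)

I_in ≈ 1.20 A

V_A = 230 × 33/795 = 9.5472 V; V_B = 230 × 130/795 = 37.610 V; V_C = 230 × 164/795 = 47.447 V.
P_out = V_A I_A + V_B I_B + V_C I_C = 9.5472×0.672 + 37.610×4.67 + 47.447×1.96 = 6.4157 + 175.64 + 92.995 = 275.05 W.
Ideal ⇒ P_in = P_out, so I_in = P_out/V_in = 275.05/230 = 1.20 A.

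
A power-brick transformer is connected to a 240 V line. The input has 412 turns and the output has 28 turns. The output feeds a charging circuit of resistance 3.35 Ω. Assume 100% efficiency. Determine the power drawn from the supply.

P ≈ 79.4 W

V_out = V_in × N_out/N_in = 240 × 28/412 = 16.311 V.
I_out = V_out/R = 16.311/3.35 = 4.8689 A.
I_in = I_out × N_out/N_in = 4.8689 × 28/412 = 0.33089 A.
P = V_in I_in = 240 × 0.33089 = 79.4 W.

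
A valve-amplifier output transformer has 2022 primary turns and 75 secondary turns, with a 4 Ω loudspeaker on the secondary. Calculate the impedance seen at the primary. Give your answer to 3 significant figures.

Z_p = (N_p/N_s)² × Z_s = (2022/75)² × 4 = 2910 Ω.

Z_p ≈ 2910 Ω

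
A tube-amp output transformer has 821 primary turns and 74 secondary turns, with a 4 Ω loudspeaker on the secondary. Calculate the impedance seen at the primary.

Z_p ≈ 492 Ω

Z_p = (N_p/N_s)² × Z_s = (821/74)² × 4 = 492 Ω.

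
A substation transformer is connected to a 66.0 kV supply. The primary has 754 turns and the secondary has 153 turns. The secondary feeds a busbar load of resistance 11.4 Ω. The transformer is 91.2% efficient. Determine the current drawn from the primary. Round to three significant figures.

I_p ≈ 261 A

V_s = 66000 × 153/754 = 13393 V.
I_s = V_s/R = 13393/11.4 = 1174.8 A.
P_out = V_s I_s = 13393 × 1174.8 = 1.5733×10^7 W.
P_in = P_out/η = 1.5733×10^7/0.912 = 1.7252×10^7 W.
I_p = P_in/V_p = 1.7252×10^7/66000 = 261 A.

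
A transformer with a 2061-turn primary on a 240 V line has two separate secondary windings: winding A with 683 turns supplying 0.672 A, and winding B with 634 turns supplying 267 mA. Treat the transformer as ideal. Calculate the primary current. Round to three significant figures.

I_p ≈ 0.305 A

V_A = 240 × 683/2061 = 79.534 V; V_B = 240 × 634/2061 = 73.828 V.
P_out = V_A I_A + V_B I_B = 79.534×0.672 + 73.828×0.267 = 53.447 + 19.712 = 73.159 W.
Ideal ⇒ P_in = P_out, so I_p = P_out/V_p = 73.159/240 = 0.305 A.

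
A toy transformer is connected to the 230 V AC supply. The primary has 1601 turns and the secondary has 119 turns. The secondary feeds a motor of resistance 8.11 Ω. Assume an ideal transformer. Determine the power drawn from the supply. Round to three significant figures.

V_s = V_p × N_s/N_p = 230 × 119/1601 = 17.096 V.
I_s = V_s/R = 17.096/8.11 = 2.1080 A.
I_p = I_s × N_s/N_p = 2.1080 × 119/1601 = 0.15668 A.
P = V_p I_p = 230 × 0.15668 = 36.0 W.

P ≈ 36.0 W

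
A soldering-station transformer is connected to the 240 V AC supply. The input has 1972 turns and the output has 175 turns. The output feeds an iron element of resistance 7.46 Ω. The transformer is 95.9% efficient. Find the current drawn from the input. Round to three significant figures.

I_in ≈ 0.264 A

V_out = 240 × 175/1972 = 21.298 V.
I_out = V_out/R = 21.298/7.46 = 2.8550 A.
P_out = V_out I_out = 21.298 × 2.8550 = 60.806 W.
P_in = P_out/η = 60.806/0.959 = 63.406 W.
I_in = P_in/V_in = 63.406/240 = 0.264 A.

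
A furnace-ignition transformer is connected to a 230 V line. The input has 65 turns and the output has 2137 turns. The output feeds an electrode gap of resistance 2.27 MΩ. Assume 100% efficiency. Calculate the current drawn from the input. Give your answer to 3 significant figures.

I_in ≈ 0.110 A

V_out = V_in × N_out/N_in = 230 × 2137/65 = 7561.7 V.
I_out = V_out/R = 7561.7/(2.27×10^6) = 0.0033311 A.
For an ideal transformer I_in N_in = I_out N_out, so I_in = 0.0033311 × 2137/65 = 0.110 A.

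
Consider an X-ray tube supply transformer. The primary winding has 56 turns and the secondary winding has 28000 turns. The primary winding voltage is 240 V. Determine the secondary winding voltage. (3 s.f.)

V_s ≈ 120000 V

V_s/V_p = N_s/N_p, so V_s = 240 × 28000/56 = 120000 V.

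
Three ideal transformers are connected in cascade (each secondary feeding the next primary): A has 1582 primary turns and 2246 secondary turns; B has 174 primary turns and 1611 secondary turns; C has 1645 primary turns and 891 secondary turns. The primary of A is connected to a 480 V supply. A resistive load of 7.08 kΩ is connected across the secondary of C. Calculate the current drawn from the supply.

I_supply ≈ 3.44 A

After A: V = 480.00 × 2246/1582 = 681.47 V.
After B: V = 681.47 × 1611/174 = 6309.4 V.
After C: V = 6309.4 × 891/1645 = 3417.5 V.
I_load = 3417.5/7080 = 0.48269 A, so P_out = 3417.5 × 0.48269 = 1649.6 W.
All ideal ⇒ P_in = P_out, so I_supply = 1649.6/480 = 3.44 A.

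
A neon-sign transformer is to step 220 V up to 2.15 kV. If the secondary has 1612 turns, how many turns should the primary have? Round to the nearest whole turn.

N_p = 165 turns

N_p/N_s = V_p/V_s, so N_p = 1612 × 220/2150 = 164.9 ≈ 165 turns.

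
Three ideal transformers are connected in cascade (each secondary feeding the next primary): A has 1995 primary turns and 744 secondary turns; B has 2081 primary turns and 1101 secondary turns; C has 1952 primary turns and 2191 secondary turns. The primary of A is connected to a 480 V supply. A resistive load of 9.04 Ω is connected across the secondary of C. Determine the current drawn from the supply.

After A: V = 480.00 × 744/1995 = 179.01 V.
After B: V = 179.01 × 1101/2081 = 94.708 V.
After C: V = 94.708 × 2191/1952 = 106.30 V.
I_load = 106.30/9.04 = 11.759 A, so P_out = 106.30 × 11.759 = 1250.1 W.
All ideal ⇒ P_in = P_out, so I_supply = 1250.1/480 = 2.60 A.

I_supply ≈ 2.60 A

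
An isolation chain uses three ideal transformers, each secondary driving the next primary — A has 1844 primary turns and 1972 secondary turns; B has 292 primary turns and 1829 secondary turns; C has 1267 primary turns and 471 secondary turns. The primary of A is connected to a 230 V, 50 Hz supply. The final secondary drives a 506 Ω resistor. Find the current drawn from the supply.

I_supply ≈ 2.82 A

Secondary of A: V = 230.00 × 1972/1844 = 245.97 V.
Secondary of B: V = 245.97 × 1829/292 = 1540.7 V.
Secondary of C: V = 1540.7 × 471/1267 = 572.73 V.
I_load = 572.73/506 = 1.1319 A, so P_out = 572.73 × 1.1319 = 648.26 W.
All ideal ⇒ P_in = P_out, so I_supply = 648.26/230 = 2.82 A.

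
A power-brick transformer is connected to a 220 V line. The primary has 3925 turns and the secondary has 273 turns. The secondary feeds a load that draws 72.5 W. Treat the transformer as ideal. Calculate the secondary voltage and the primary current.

V_s = V_p × N_s/N_p = 220 × 273/3925 = 15.302 V.
I_s = P/V_s = 72.5/15.302 = 4.7380 A.
I_p = I_s × N_s/N_p = 4.7380 × 273/3925 = 0.330 A.

V_s ≈ 15.3 V, I_p ≈ 0.330 A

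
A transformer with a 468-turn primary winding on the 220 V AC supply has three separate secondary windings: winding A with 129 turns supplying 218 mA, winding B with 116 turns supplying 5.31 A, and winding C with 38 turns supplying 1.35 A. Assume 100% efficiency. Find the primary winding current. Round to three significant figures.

I_p ≈ 1.49 A

V_A = 220 × 129/468 = 60.641 V; V_B = 220 × 116/468 = 54.530 V; V_C = 220 × 38/468 = 17.863 V.
P_out = V_A I_A + V_B I_B + V_C I_C = 60.641×0.218 + 54.530×5.31 + 17.863×1.35 = 13.220 + 289.55 + 24.115 = 326.89 W.
Ideal ⇒ P_in = P_out, so I_p = P_out/V_p = 326.89/220 = 1.49 A.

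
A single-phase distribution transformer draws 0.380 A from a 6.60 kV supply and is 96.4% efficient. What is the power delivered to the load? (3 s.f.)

P_in = V_p I_p = 6600 × 0.380 = 2508.0 W.
P_out = η P_in = 0.964 × 2508.0 = 2420 W.

P_out ≈ 2420 W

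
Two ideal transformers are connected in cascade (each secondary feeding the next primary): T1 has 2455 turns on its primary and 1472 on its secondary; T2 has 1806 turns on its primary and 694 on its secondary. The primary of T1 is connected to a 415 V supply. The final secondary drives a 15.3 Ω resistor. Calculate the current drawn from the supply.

I_supply ≈ 1.44 A

After T1: V = 415.00 × 1472/2455 = 248.83 V.
After T2: V = 248.83 × 694/1806 = 95.619 V.
I_load = 95.619/15.3 = 6.2496 A, so P_out = 95.619 × 6.2496 = 597.59 W.
All ideal ⇒ P_in = P_out, so I_supply = 597.59/415 = 1.44 A.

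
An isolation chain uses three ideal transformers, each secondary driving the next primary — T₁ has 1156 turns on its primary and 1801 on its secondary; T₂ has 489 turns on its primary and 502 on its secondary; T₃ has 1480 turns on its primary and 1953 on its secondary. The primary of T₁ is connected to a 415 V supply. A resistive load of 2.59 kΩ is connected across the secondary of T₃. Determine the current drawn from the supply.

After T₁: V = 415.00 × 1801/1156 = 646.55 V.
After T₂: V = 646.55 × 502/489 = 663.74 V.
After T₃: V = 663.74 × 1953/1480 = 875.87 V.
I_load = 875.87/2590 = 0.33817 A, so P_out = 875.87 × 0.33817 = 296.20 W.
All ideal ⇒ P_in = P_out, so I_supply = 296.20/415 = 0.714 A.

I_supply ≈ 0.714 A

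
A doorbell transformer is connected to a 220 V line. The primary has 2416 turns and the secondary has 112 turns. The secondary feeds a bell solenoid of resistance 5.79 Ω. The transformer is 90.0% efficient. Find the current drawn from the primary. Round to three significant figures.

V_s = 220 × 112/2416 = 10.199 V.
I_s = V_s/R = 10.199/5.79 = 1.7614 A.
P_out = V_s I_s = 10.199 × 1.7614 = 17.964 W.
P_in = P_out/η = 17.964/0.900 = 19.960 W.
I_p = P_in/V_p = 19.960/220 = 0.0907 A.

I_p ≈ 0.0907 A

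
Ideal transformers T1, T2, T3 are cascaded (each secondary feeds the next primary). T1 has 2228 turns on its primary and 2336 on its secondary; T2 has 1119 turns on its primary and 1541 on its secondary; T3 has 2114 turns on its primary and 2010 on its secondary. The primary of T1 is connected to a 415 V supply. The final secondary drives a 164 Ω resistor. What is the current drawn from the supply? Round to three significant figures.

After T1: V = 415.00 × 2336/2228 = 435.12 V.
After T2: V = 435.12 × 1541/1119 = 599.21 V.
After T3: V = 599.21 × 2010/2114 = 569.73 V.
I_load = 569.73/164 = 3.4740 A, so P_out = 569.73 × 3.4740 = 1979.2 W.
All ideal ⇒ P_in = P_out, so I_supply = 1979.2/415 = 4.77 A.

I_supply ≈ 4.77 A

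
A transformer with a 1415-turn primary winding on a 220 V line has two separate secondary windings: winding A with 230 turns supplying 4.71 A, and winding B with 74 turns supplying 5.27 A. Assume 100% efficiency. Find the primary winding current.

I_p ≈ 1.04 A

V_A = 220 × 230/1415 = 35.760 V; V_B = 220 × 74/1415 = 11.505 V.
P_out = V_A I_A + V_B I_B = 35.760×4.71 + 11.505×5.27 = 168.43 + 60.633 = 229.06 W.
Ideal ⇒ P_in = P_out, so I_p = P_out/V_p = 229.06/220 = 1.04 A.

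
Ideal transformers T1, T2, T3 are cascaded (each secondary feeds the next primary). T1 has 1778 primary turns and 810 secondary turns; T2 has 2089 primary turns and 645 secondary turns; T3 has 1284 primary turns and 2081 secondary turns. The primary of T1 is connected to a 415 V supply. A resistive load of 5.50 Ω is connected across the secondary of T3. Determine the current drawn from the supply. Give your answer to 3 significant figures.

I_supply ≈ 3.92 A

After T1: V = 415.00 × 810/1778 = 189.06 V.
After T2: V = 189.06 × 645/2089 = 58.374 V.
After T3: V = 58.374 × 2081/1284 = 94.608 V.
I_load = 94.608/5.50 = 17.202 A, so P_out = 94.608 × 17.202 = 1627.4 W.
All ideal ⇒ P_in = P_out, so I_supply = 1627.4/415 = 3.92 A.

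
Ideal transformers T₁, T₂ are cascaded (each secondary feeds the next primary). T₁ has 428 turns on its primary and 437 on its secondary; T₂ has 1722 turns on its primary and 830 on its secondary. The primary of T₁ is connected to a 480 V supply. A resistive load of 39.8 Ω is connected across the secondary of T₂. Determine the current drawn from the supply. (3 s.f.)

I_supply ≈ 2.92 A

After T₁: V = 480.00 × 437/428 = 490.09 V.
After T₂: V = 490.09 × 830/1722 = 236.22 V.
I_load = 236.22/39.8 = 5.9353 A, so P_out = 236.22 × 5.9353 = 1402.1 W.
All ideal ⇒ P_in = P_out, so I_supply = 1402.1/480 = 2.92 A.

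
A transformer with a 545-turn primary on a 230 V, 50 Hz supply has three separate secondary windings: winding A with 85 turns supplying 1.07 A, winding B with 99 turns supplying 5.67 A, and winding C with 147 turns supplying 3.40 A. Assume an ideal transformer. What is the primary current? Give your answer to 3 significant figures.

V_A = 230 × 85/545 = 35.872 V; V_B = 230 × 99/545 = 41.780 V; V_C = 230 × 147/545 = 62.037 V.
P_out = V_A I_A + V_B I_B + V_C I_C = 35.872×1.07 + 41.780×5.67 + 62.037×3.40 = 38.383 + 236.89 + 210.92 = 486.20 W.
Ideal ⇒ P_in = P_out, so I_p = P_out/V_p = 486.20/230 = 2.11 A.

I_p ≈ 2.11 A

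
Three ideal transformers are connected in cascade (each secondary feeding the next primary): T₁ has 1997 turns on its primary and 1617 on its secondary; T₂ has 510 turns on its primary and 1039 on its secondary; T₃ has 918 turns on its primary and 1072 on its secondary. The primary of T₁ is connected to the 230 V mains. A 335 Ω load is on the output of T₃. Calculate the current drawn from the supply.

I_supply ≈ 2.55 A

Secondary of T₁: V = 230.00 × 1617/1997 = 186.23 V.
Secondary of T₂: V = 186.23 × 1039/510 = 379.41 V.
Secondary of T₃: V = 379.41 × 1072/918 = 443.05 V.
I_load = 443.05/335 = 1.3226 A, so P_out = 443.05 × 1.3226 = 585.96 W.
All ideal ⇒ P_in = P_out, so I_supply = 585.96/230 = 2.55 A.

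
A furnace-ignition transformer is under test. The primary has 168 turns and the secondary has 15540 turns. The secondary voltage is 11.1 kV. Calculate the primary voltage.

V_p ≈ 120 V

V_p/V_s = N_p/N_s, so V_p = 11100 × 168/15540 = 120 V.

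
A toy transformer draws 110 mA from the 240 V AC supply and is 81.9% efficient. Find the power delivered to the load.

P_out ≈ 21.6 W

P_in = V_p I_p = 240 × 0.110 = 26.400 W.
P_out = η P_in = 0.819 × 26.400 = 21.6 W.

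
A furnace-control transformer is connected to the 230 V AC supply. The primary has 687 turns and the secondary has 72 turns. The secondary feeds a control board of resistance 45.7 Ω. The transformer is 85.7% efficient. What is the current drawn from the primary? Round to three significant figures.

I_p ≈ 0.0645 A

V_s = 230 × 72/687 = 24.105 V.
I_s = V_s/R = 24.105/45.7 = 0.52746 A.
P_out = V_s I_s = 24.105 × 0.52746 = 12.714 W.
P_in = P_out/η = 12.714/0.857 = 14.836 W.
I_p = P_in/V_p = 14.836/230 = 0.0645 A.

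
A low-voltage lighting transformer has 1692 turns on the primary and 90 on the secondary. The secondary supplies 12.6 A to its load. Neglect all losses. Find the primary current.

I_p ≈ 0.670 A

For an ideal transformer I_p/I_s = N_s/N_p, so I_p = 12.6 × 90/1692 = 0.670 A.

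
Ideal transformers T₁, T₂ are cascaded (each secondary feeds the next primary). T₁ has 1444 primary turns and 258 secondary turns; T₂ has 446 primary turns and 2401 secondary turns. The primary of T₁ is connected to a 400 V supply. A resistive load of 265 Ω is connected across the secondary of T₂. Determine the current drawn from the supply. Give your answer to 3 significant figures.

Secondary of T₁: V = 400.00 × 258/1444 = 71.468 V.
Secondary of T₂: V = 71.468 × 2401/446 = 384.74 V.
I_load = 384.74/265 = 1.4519 A, so P_out = 384.74 × 1.4519 = 558.59 W.
All ideal ⇒ P_in = P_out, so I_supply = 558.59/400 = 1.40 A.

I_supply ≈ 1.40 A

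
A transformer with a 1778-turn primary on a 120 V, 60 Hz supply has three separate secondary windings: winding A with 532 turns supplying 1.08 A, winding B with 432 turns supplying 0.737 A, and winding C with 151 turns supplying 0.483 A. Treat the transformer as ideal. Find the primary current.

V_A = 120 × 532/1778 = 35.906 V; V_B = 120 × 432/1778 = 29.156 V; V_C = 120 × 151/1778 = 10.191 V.
P_out = V_A I_A + V_B I_B + V_C I_C = 35.906×1.08 + 29.156×0.737 + 10.191×0.483 = 38.778 + 21.488 + 4.9224 = 65.189 W.
Ideal ⇒ P_in = P_out, so I_p = P_out/V_p = 65.189/120 = 0.543 A.

I_p ≈ 0.543 A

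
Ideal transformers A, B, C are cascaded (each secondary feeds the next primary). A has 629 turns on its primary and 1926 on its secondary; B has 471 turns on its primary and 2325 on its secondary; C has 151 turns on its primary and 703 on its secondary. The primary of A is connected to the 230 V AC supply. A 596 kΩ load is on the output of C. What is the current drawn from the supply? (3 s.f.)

Secondary of A: V = 230.00 × 1926/629 = 704.26 V.
Secondary of B: V = 704.26 × 2325/471 = 3476.4 V.
Secondary of C: V = 3476.4 × 703/151 = 16185 V.
I_load = 16185/596000 = 0.027156 A, so P_out = 16185 × 0.027156 = 439.52 W.
All ideal ⇒ P_in = P_out, so I_supply = 439.52/230 = 1.91 A.

I_supply ≈ 1.91 A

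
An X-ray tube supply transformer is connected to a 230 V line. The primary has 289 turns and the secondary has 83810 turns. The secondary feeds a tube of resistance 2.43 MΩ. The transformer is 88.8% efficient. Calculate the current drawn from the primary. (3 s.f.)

I_p ≈ 8.96 A

V_s = 230 × 83810/289 = 66700 V.
I_s = V_s/R = 66700/(2.43×10^6) = 0.027449 A.
P_out = V_s I_s = 66700 × 0.027449 = 1830.8 W.
P_in = P_out/η = 1830.8/0.888 = 2061.7 W.
I_p = P_in/V_p = 2061.7/230 = 8.96 A.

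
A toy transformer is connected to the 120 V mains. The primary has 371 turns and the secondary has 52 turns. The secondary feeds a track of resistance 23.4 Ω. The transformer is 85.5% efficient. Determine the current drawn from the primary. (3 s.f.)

I_p ≈ 0.118 A

V_s = 120 × 52/371 = 16.819 V.
I_s = V_s/R = 16.819/23.4 = 0.71878 A.
P_out = V_s I_s = 16.819 × 0.71878 = 12.089 W.
P_in = P_out/η = 12.089/0.855 = 14.140 W.
I_p = P_in/V_p = 14.140/120 = 0.118 A.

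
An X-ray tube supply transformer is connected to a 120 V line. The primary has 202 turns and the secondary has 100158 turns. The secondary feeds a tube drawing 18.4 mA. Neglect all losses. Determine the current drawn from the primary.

I_p ≈ 9.12 A

For an ideal transformer I_p N_p = I_s N_s, so I_p = 0.0184 × 100158/202 = 9.12 A.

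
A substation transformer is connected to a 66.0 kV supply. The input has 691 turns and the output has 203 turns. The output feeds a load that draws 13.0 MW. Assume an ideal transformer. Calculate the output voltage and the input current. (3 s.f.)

V_out = V_in × N_out/N_in = 66000 × 203/691 = 19389 V.
I_out = P/V_out = 1.30×10^7/19389 = 670.47 A.
I_in = I_out × N_out/N_in = 670.47 × 203/691 = 197 A.

V_out ≈ 19400 V, I_in ≈ 197 A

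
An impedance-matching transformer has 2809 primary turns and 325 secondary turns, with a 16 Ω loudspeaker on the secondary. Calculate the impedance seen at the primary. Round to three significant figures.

Z_p = (N_p/N_s)² × Z_s = (2809/325)² × 16 = 1200 Ω.

Z_p ≈ 1200 Ω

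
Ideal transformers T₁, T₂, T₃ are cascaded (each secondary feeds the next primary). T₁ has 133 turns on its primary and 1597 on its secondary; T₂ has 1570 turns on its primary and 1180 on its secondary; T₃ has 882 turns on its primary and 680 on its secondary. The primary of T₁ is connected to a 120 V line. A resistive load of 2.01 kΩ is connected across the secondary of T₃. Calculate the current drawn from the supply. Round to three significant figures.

After T₁: V = 120.00 × 1597/133 = 1440.9 V.
After T₂: V = 1440.9 × 1180/1570 = 1083.0 V.
After T₃: V = 1083.0 × 680/882 = 834.94 V.
I_load = 834.94/2010 = 0.41539 A, so P_out = 834.94 × 0.41539 = 346.83 W.
All ideal ⇒ P_in = P_out, so I_supply = 346.83/120 = 2.89 A.

I_supply ≈ 2.89 A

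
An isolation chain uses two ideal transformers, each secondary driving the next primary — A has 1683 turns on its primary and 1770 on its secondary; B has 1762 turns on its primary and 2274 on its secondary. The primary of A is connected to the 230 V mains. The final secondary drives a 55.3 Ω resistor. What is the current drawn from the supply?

After A: V = 230.00 × 1770/1683 = 241.89 V.
After B: V = 241.89 × 2274/1762 = 312.18 V.
I_load = 312.18/55.3 = 5.6452 A, so P_out = 312.18 × 5.6452 = 1762.3 W.
All ideal ⇒ P_in = P_out, so I_supply = 1762.3/230 = 7.66 A.

I_supply ≈ 7.66 A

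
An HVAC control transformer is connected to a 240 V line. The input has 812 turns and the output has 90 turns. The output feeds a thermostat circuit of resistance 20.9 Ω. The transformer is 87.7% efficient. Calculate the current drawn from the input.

V_out = 240 × 90/812 = 26.601 V.
I_out = V_out/R = 26.601/20.9 = 1.2728 A.
P_out = V_out I_out = 26.601 × 1.2728 = 33.857 W.
P_in = P_out/η = 33.857/0.877 = 38.606 W.
I_in = P_in/V_in = 38.606/240 = 0.161 A.

I_in ≈ 0.161 A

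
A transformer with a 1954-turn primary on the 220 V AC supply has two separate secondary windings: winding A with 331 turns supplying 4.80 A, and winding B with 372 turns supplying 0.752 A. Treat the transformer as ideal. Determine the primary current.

I_p ≈ 0.956 A

V_A = 220 × 331/1954 = 37.267 V; V_B = 220 × 372/1954 = 41.883 V.
P_out = V_A I_A + V_B I_B = 37.267×4.80 + 41.883×0.752 = 178.88 + 31.496 = 210.38 W.
Ideal ⇒ P_in = P_out, so I_p = P_out/V_p = 210.38/220 = 0.956 A.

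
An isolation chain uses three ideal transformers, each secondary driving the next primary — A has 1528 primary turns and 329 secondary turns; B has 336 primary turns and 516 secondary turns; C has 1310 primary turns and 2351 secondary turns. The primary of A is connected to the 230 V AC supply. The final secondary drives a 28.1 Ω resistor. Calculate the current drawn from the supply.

I_supply ≈ 2.88 A

Secondary of A: V = 230.00 × 329/1528 = 49.522 V.
Secondary of B: V = 49.522 × 516/336 = 76.052 V.
Secondary of C: V = 76.052 × 2351/1310 = 136.49 V.
I_load = 136.49/28.1 = 4.8572 A, so P_out = 136.49 × 4.8572 = 662.95 W.
All ideal ⇒ P_in = P_out, so I_supply = 662.95/230 = 2.88 A.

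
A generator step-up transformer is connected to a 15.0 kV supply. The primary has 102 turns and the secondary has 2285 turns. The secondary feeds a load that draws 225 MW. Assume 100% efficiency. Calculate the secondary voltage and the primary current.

V_s = V_p × N_s/N_p = 15000 × 2285/102 = 336030 V.
I_s = P/V_s = 2.25×10^8/336030 = 669.58 A.
I_p = I_s × N_s/N_p = 669.58 × 2285/102 = 15000 A.

V_s ≈ 336000 V, I_p ≈ 15000 A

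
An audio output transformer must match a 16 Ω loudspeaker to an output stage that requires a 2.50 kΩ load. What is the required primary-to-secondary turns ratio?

Z_p/Z_s = (N_p/N_s)², so N_p/N_s = √(2500/16) = √156 = 12.5.

N_p/N_s ≈ 12.5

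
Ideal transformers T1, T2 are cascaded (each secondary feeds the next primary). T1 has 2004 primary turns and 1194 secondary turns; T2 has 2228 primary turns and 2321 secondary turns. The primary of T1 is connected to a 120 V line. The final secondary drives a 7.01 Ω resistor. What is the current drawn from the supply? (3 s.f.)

Secondary of T1: V = 120.00 × 1194/2004 = 71.497 V.
Secondary of T2: V = 71.497 × 2321/2228 = 74.481 V.
I_load = 74.481/7.01 = 10.625 A, so P_out = 74.481 × 10.625 = 791.37 W.
All ideal ⇒ P_in = P_out, so I_supply = 791.37/120 = 6.59 A.

I_supply ≈ 6.59 A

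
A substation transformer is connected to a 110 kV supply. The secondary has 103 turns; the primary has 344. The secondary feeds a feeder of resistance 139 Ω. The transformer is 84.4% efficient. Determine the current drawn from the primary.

V_s = 110000 × 103/344 = 32936 V.
I_s = V_s/R = 32936/139 = 236.95 A.
P_out = V_s I_s = 32936 × 236.95 = 7.8042×10^6 W.
P_in = P_out/η = 7.8042×10^6/0.844 = 9.2467×10^6 W.
I_p = P_in/V_p = 9.2467×10^6/110000 = 84.1 A.

I_p ≈ 84.1 A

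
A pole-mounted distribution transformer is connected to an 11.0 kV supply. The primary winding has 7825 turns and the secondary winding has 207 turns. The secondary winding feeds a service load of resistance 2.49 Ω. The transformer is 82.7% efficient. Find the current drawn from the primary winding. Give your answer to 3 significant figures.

V_s = 11000 × 207/7825 = 290.99 V.
I_s = V_s/R = 290.99/2.49 = 116.86 A.
P_out = V_s I_s = 290.99 × 116.86 = 34006 W.
P_in = P_out/η = 34006/0.827 = 41120 W.
I_p = P_in/V_p = 41120/11000 = 3.74 A.

I_p ≈ 3.74 A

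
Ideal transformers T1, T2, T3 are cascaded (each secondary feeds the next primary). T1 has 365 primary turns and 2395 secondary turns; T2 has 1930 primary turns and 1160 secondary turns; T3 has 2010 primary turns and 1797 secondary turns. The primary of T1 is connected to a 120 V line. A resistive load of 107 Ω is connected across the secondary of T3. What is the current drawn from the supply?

After T1: V = 120.00 × 2395/365 = 787.40 V.
After T2: V = 787.40 × 1160/1930 = 473.25 V.
After T3: V = 473.25 × 1797/2010 = 423.10 V.
I_load = 423.10/107 = 3.9542 A, so P_out = 423.10 × 3.9542 = 1673.1 W.
All ideal ⇒ P_in = P_out, so I_supply = 1673.1/120 = 13.9 A.

I_supply ≈ 13.9 A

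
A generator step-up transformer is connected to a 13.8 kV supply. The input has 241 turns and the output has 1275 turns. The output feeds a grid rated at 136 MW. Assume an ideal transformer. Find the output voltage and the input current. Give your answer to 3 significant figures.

V_out = V_in × N_out/N_in = 13800 × 1275/241 = 73008 V.
I_out = P/V_out = 1.36×10^8/73008 = 1862.8 A.
I_in = I_out × N_out/N_in = 1862.8 × 1275/241 = 9860 A.

V_out ≈ 73000 V, I_in ≈ 9860 A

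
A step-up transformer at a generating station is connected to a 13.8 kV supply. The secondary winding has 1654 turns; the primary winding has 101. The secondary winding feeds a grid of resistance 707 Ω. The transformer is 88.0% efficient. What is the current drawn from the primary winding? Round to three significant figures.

V_s = 13800 × 1654/101 = 225990 V.
I_s = V_s/R = 225990/707 = 319.65 A.
P_out = V_s I_s = 225990 × 319.65 = 7.2238×10^7 W.
P_in = P_out/η = 7.2238×10^7/0.880 = 8.2089×10^7 W.
I_p = P_in/V_p = 8.2089×10^7/13800 = 5950 A.

I_p ≈ 5950 A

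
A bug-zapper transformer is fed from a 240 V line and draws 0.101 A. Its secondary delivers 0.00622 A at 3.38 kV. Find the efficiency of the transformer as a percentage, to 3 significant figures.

η ≈ 86.7%

P_in = 240 × 0.101 = 24.2400 W.
P_out = 3380 × 0.00622 = 21.0236 W.
η = P_out/P_in = 21.0236/24.2400 = 0.867.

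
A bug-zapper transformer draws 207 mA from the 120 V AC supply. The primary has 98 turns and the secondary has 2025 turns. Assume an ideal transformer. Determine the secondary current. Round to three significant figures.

I_s/I_p = N_p/N_s, so I_s = 0.207 × 98/2025 = 0.0100 A.

I_s ≈ 0.0100 A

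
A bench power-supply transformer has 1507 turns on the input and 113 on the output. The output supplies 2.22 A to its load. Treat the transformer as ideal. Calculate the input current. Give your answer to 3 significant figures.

For an ideal transformer I_in/I_out = N_out/N_in, so I_in = 2.22 × 113/1507 = 0.166 A.

I_in ≈ 0.166 A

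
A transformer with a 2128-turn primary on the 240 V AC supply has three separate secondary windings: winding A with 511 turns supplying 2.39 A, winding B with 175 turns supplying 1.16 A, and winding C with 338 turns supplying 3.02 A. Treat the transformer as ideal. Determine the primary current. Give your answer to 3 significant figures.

V_A = 240 × 511/2128 = 57.632 V; V_B = 240 × 175/2128 = 19.737 V; V_C = 240 × 338/2128 = 38.120 V.
P_out = V_A I_A + V_B I_B + V_C I_C = 57.632×2.39 + 19.737×1.16 + 38.120×3.02 = 137.74 + 22.895 + 115.12 = 275.76 W.
Ideal ⇒ P_in = P_out, so I_p = P_out/V_p = 275.76/240 = 1.15 A.

I_p ≈ 1.15 A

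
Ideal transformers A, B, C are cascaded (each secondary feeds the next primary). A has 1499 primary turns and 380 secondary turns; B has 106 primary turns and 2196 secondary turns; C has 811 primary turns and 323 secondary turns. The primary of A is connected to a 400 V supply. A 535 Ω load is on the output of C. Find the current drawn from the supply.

I_supply ≈ 3.27 A

Secondary of A: V = 400.00 × 380/1499 = 101.40 V.
Secondary of B: V = 101.40 × 2196/106 = 2100.7 V.
Secondary of C: V = 2100.7 × 323/811 = 836.66 V.
I_load = 836.66/535 = 1.5639 A, so P_out = 836.66 × 1.5639 = 1308.4 W.
All ideal ⇒ P_in = P_out, so I_supply = 1308.4/400 = 3.27 A.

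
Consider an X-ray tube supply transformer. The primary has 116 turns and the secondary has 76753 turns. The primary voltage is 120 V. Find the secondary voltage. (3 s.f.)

V_s/V_p = N_s/N_p, so V_s = 120 × 76753/116 = 79400 V.

V_s ≈ 79400 V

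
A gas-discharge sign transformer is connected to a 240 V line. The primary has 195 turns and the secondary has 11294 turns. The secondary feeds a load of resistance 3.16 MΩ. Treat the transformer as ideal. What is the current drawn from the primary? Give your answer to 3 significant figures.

I_p ≈ 0.255 A

V_s = V_p × N_s/N_p = 240 × 11294/195 = 13900 V.
I_s = V_s/R = 13900/(3.16×10^6) = 0.0043988 A.
For an ideal transformer I_p N_p = I_s N_s, so I_p = 0.0043988 × 11294/195 = 0.255 A.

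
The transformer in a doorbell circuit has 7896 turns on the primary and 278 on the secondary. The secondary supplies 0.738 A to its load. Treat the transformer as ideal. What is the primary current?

I_p ≈ 0.0260 A

For an ideal transformer I_p/I_s = N_s/N_p, so I_p = 0.738 × 278/7896 = 0.0260 A.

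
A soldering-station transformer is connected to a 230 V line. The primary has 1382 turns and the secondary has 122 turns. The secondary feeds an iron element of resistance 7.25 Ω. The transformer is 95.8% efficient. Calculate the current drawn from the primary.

I_p ≈ 0.258 A

V_s = 230 × 122/1382 = 20.304 V.
I_s = V_s/R = 20.304/7.25 = 2.8005 A.
P_out = V_s I_s = 20.304 × 2.8005 = 56.862 W.
P_in = P_out/η = 56.862/0.958 = 59.355 W.
I_p = P_in/V_p = 59.355/230 = 0.258 A.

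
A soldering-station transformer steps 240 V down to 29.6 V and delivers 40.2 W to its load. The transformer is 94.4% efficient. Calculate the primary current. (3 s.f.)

P_in = P_out/η = 40.2/0.944 = 42.585 W.
I_p = P_in/V_p = 42.585/240 = 0.177 A.

I_p ≈ 0.177 A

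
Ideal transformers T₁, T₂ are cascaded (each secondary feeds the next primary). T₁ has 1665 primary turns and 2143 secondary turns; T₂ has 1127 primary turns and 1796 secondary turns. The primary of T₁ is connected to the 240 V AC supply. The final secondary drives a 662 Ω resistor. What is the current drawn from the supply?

Secondary of T₁: V = 240.00 × 2143/1665 = 308.90 V.
Secondary of T₂: V = 308.90 × 1796/1127 = 492.27 V.
I_load = 492.27/662 = 0.74361 A, so P_out = 492.27 × 0.74361 = 366.05 W.
All ideal ⇒ P_in = P_out, so I_supply = 366.05/240 = 1.53 A.

I_supply ≈ 1.53 A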